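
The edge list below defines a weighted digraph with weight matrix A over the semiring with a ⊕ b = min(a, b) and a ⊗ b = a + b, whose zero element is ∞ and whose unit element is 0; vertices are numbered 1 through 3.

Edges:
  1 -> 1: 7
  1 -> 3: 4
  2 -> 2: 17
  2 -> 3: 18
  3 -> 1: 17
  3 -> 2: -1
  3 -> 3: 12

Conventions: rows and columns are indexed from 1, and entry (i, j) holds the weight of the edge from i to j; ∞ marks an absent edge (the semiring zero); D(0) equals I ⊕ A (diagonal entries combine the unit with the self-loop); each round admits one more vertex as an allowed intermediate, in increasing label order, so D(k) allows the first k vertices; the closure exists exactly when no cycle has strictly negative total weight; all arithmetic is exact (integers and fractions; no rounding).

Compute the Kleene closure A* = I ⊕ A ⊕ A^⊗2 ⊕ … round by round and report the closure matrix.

D(0):
  [0, ∞, 4]
  [∞, 0, 18]
  [17, -1, 0]
D(1):
  [0, ∞, 4]
  [∞, 0, 18]
  [17, -1, 0]
D(2):
  [0, ∞, 4]
  [∞, 0, 18]
  [17, -1, 0]
D(3):
  [0, 3, 4]
  [35, 0, 18]
  [17, -1, 0]
Answer: A* = [[0, 3, 4], [35, 0, 18], [17, -1, 0]]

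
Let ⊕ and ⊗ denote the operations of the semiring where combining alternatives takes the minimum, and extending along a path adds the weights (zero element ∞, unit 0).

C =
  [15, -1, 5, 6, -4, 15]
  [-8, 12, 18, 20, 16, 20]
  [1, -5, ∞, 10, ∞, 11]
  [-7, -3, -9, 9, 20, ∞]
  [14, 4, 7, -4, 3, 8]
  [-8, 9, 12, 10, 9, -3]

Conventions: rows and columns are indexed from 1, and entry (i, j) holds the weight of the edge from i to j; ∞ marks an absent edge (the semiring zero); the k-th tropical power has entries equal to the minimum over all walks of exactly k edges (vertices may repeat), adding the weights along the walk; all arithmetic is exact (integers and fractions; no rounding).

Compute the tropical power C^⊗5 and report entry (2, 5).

C^⊗2:
  [-9, 0, -3, -8, -1, 4]
  [4, -9, -3, -2, -12, 7]
  [-13, 0, 1, 7, -3, 8]
  [-11, -14, -2, -1, -11, 2]
  [-11, -7, -13, -1, 6, 5]
  [-11, -9, -3, -2, -12, -6]
C^⊗3:
  [-15, -11, -17, -5, -13, 1]
  [-17, -8, -11, -16, -9, -4]
  [-8, -14, -8, -7, -17, 2]
  [-22, -12, -10, -15, -15, -3]
  [-15, -18, -10, -5, -15, -2]
  [-17, -12, -11, -16, -15, -9]
C^⊗4:
  [-19, -22, -14, -17, -19, -6]
  [-23, -19, -25, -13, -21, -7]
  [-22, -13, -16, -21, -14, -9]
  [-22, -23, -24, -19, -26, -7]
  [-26, -16, -14, -19, -19, -7]
  [-23, -19, -25, -19, -21, -12]
C^⊗5:
  [-30, -20, -26, -23, -23, -11]
  [-27, -30, -22, -25, -27, -14]
  [-28, -24, -30, -18, -26, -12]
  [-31, -29, -28, -30, -26, -18]
  [-26, -27, -28, -23, -30, -11]
  [-27, -30, -28, -25, -27, -15]
Key observation: the optimum is the walk 2->1->5->4->1->5, with weight (-8) + (-4) + (-4) + (-7) + (-4) = -27.
Optimal value attained by: walk 2->1->5->4->1->5.
Answer: (C^⊗5)[2][5] = -27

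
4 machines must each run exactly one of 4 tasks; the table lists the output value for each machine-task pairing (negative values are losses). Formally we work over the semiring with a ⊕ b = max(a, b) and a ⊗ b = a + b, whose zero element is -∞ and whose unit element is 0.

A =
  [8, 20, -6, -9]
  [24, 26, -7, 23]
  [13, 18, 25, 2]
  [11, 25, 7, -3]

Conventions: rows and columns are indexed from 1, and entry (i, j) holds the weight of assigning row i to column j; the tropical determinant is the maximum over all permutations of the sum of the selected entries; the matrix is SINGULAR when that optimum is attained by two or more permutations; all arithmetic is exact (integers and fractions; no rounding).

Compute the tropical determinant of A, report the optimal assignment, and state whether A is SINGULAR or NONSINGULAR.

σ = (1, 2, 3, 4): 8 + 26 + 25 + (-3) = 56
σ = (1, 2, 4, 3): 8 + 26 + 2 + 7 = 43
σ = (1, 3, 2, 4): 8 + (-7) + 18 + (-3) = 16
σ = (1, 3, 4, 2): 8 + (-7) + 2 + 25 = 28
σ = (1, 4, 2, 3): 8 + 23 + 18 + 7 = 56
σ = (1, 4, 3, 2): 8 + 23 + 25 + 25 = 81
σ = (2, 1, 3, 4): 20 + 24 + 25 + (-3) = 66
σ = (2, 1, 4, 3): 20 + 24 + 2 + 7 = 53
σ = (2, 3, 1, 4): 20 + (-7) + 13 + (-3) = 23
σ = (2, 3, 4, 1): 20 + (-7) + 2 + 11 = 26
σ = (2, 4, 1, 3): 20 + 23 + 13 + 7 = 63
σ = (2, 4, 3, 1): 20 + 23 + 25 + 11 = 79
σ = (3, 1, 2, 4): (-6) + 24 + 18 + (-3) = 33
σ = (3, 1, 4, 2): (-6) + 24 + 2 + 25 = 45
σ = (3, 2, 1, 4): (-6) + 26 + 13 + (-3) = 30
σ = (3, 2, 4, 1): (-6) + 26 + 2 + 11 = 33
σ = (3, 4, 1, 2): (-6) + 23 + 13 + 25 = 55
σ = (3, 4, 2, 1): (-6) + 23 + 18 + 11 = 46
σ = (4, 1, 2, 3): (-9) + 24 + 18 + 7 = 40
σ = (4, 1, 3, 2): (-9) + 24 + 25 + 25 = 65
σ = (4, 2, 1, 3): (-9) + 26 + 13 + 7 = 37
σ = (4, 2, 3, 1): (-9) + 26 + 25 + 11 = 53
σ = (4, 3, 1, 2): (-9) + (-7) + 13 + 25 = 22
σ = (4, 3, 2, 1): (-9) + (-7) + 18 + 11 = 13
Optimal value attained by: σ = (1, 4, 3, 2).
Answer: det⊕(A) = 81; verdict: NONSINGULAR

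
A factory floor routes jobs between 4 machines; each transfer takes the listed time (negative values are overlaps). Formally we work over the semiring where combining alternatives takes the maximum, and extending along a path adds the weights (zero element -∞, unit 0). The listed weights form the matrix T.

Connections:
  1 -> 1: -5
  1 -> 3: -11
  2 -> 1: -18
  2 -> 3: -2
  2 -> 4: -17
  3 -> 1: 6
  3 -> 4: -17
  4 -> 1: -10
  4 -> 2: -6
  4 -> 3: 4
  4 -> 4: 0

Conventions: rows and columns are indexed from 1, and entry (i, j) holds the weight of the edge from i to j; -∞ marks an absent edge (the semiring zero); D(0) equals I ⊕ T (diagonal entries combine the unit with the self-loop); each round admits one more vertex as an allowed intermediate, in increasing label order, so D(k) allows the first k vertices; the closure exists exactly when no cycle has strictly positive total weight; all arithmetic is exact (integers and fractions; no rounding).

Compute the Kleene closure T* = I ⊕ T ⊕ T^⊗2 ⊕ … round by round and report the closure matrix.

D(0):
  [0, -∞, -11, -∞]
  [-18, 0, -2, -17]
  [6, -∞, 0, -17]
  [-10, -6, 4, 0]
D(1):
  [0, -∞, -11, -∞]
  [-18, 0, -2, -17]
  [6, -∞, 0, -17]
  [-10, -6, 4, 0]
D(2):
  [0, -∞, -11, -∞]
  [-18, 0, -2, -17]
  [6, -∞, 0, -17]
  [-10, -6, 4, 0]
D(3):
  [0, -∞, -11, -28]
  [4, 0, -2, -17]
  [6, -∞, 0, -17]
  [10, -6, 4, 0]
D(4):
  [0, -34, -11, -28]
  [4, 0, -2, -17]
  [6, -23, 0, -17]
  [10, -6, 4, 0]
Answer: T* = [[0, -34, -11, -28], [4, 0, -2, -17], [6, -23, 0, -17], [10, -6, 4, 0]]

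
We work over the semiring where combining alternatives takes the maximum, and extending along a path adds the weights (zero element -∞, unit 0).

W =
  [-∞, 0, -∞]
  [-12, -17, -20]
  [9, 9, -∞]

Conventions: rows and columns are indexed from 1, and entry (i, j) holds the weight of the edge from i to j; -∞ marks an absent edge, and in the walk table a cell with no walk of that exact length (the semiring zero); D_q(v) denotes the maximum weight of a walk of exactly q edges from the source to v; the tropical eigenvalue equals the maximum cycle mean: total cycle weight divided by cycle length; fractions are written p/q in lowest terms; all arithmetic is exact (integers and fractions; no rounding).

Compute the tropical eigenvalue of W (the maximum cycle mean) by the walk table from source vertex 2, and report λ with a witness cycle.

q=0: [-∞, 0, -∞]
q=1: [-12, -17, -20]
q=2: [-11, -11, -37]
q=3: [-23, -11, -31]
Optimal cycle mean attained by: cycle 1->2->3->1, total 0 + (-20) + 9, length 3.
Answer: λ = -11/3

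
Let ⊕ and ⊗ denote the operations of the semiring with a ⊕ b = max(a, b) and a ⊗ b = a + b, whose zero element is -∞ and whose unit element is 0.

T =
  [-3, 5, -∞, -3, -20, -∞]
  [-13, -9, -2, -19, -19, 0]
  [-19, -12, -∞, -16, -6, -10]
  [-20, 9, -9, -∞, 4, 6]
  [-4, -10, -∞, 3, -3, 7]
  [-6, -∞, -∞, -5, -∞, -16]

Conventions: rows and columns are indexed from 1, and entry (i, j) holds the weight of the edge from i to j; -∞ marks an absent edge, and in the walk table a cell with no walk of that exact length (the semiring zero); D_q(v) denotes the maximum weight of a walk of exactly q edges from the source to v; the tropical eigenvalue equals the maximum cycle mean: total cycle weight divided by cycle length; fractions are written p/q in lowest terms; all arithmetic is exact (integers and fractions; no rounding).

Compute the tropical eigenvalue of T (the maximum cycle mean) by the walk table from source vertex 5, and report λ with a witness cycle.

q=0: [-∞, -∞, -∞, -∞, 0, -∞]
q=1: [-4, -10, -∞, 3, -3, 7]
q=2: [1, 12, -6, 2, 7, 9]
q=3: [3, 11, 10, 10, 6, 14]
q=4: [8, 19, 9, 9, 14, 16]
q=5: [10, 18, 17, 17, 13, 21]
q=6: [15, 26, 16, 16, 21, 23]
Optimal cycle mean attained by: cycle 4->5->4, total 4 + 3, length 2.
Answer: λ = 7/2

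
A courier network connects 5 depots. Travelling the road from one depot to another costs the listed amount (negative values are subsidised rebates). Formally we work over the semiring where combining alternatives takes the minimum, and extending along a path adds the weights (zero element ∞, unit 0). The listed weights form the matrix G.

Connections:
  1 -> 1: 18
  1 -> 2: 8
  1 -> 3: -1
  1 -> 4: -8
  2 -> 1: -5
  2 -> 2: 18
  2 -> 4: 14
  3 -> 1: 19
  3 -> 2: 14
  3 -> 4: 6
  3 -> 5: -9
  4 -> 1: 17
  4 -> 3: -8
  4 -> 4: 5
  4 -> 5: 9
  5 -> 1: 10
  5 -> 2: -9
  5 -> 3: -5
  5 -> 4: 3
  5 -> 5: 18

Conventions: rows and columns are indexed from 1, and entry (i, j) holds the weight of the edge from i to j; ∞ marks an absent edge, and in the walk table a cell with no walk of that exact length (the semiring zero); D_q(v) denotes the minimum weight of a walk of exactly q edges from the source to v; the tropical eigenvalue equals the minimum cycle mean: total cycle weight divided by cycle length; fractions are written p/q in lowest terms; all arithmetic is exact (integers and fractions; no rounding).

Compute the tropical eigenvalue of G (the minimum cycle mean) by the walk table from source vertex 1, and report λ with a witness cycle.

q=0: [0, ∞, ∞, ∞, ∞]
q=1: [18, 8, -1, -8, ∞]
q=2: [3, 13, -16, -3, -10]
q=3: [0, -19, -15, -10, -25]
q=4: [-24, -34, -30, -22, -24]
q=5: [-39, -33, -30, -32, -39]
Optimal cycle mean attained by: cycle 1->4->3->5->2->1, total (-8) + (-8) + (-9) + (-9) + (-5), length 5.
Answer: λ = -39/5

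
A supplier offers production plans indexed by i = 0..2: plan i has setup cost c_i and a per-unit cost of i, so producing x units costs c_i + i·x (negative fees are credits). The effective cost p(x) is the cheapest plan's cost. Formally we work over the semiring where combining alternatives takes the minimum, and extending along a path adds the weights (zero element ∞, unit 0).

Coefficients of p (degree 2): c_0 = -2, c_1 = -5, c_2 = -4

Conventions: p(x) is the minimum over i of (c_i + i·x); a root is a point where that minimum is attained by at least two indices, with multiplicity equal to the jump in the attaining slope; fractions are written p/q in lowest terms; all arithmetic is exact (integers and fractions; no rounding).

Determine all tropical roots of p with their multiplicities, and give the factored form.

hull edge (i=0, c=-2) to (i=1, c=-5): slope -3, span 1
hull edge (i=1, c=-5) to (i=2, c=-4): slope 1, span 1
Factored form: p(x) = -4 ⊗ (x ⊕ (-1)) ⊗ (x ⊕ 3)
Answer: roots = -1 (mult 1), 3 (mult 1)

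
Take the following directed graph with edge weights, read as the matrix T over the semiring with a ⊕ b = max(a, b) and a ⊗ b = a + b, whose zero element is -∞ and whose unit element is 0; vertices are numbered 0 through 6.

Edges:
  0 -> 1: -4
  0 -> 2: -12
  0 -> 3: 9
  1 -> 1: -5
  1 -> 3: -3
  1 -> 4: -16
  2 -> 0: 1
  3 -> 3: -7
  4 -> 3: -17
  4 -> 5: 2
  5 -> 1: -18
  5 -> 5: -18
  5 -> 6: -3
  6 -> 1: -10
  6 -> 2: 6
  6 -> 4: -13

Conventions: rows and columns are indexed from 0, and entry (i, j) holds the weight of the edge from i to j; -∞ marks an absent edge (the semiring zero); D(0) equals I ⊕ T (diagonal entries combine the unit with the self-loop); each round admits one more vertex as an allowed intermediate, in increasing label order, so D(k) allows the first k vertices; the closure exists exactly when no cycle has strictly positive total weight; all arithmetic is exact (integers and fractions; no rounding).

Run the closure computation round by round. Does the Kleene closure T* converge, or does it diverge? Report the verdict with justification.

D(0):
  [0, -4, -12, 9, -∞, -∞, -∞]
  [-∞, 0, -∞, -3, -16, -∞, -∞]
  [1, -∞, 0, -∞, -∞, -∞, -∞]
  [-∞, -∞, -∞, 0, -∞, -∞, -∞]
  [-∞, -∞, -∞, -17, 0, 2, -∞]
  [-∞, -18, -∞, -∞, -∞, 0, -3]
  [-∞, -10, 6, -∞, -13, -∞, 0]
D(1):
  [0, -4, -12, 9, -∞, -∞, -∞]
  [-∞, 0, -∞, -3, -16, -∞, -∞]
  [1, -3, 0, 10, -∞, -∞, -∞]
  [-∞, -∞, -∞, 0, -∞, -∞, -∞]
  [-∞, -∞, -∞, -17, 0, 2, -∞]
  [-∞, -18, -∞, -∞, -∞, 0, -3]
  [-∞, -10, 6, -∞, -13, -∞, 0]
D(2):
  [0, -4, -12, 9, -20, -∞, -∞]
  [-∞, 0, -∞, -3, -16, -∞, -∞]
  [1, -3, 0, 10, -19, -∞, -∞]
  [-∞, -∞, -∞, 0, -∞, -∞, -∞]
  [-∞, -∞, -∞, -17, 0, 2, -∞]
  [-∞, -18, -∞, -21, -34, 0, -3]
  [-∞, -10, 6, -13, -13, -∞, 0]
D(3):
  [0, -4, -12, 9, -20, -∞, -∞]
  [-∞, 0, -∞, -3, -16, -∞, -∞]
  [1, -3, 0, 10, -19, -∞, -∞]
  [-∞, -∞, -∞, 0, -∞, -∞, -∞]
  [-∞, -∞, -∞, -17, 0, 2, -∞]
  [-∞, -18, -∞, -21, -34, 0, -3]
  [7, 3, 6, 16, -13, -∞, 0]
D(4):
  [0, -4, -12, 9, -20, -∞, -∞]
  [-∞, 0, -∞, -3, -16, -∞, -∞]
  [1, -3, 0, 10, -19, -∞, -∞]
  [-∞, -∞, -∞, 0, -∞, -∞, -∞]
  [-∞, -∞, -∞, -17, 0, 2, -∞]
  [-∞, -18, -∞, -21, -34, 0, -3]
  [7, 3, 6, 16, -13, -∞, 0]
D(5):
  [0, -4, -12, 9, -20, -18, -∞]
  [-∞, 0, -∞, -3, -16, -14, -∞]
  [1, -3, 0, 10, -19, -17, -∞]
  [-∞, -∞, -∞, 0, -∞, -∞, -∞]
  [-∞, -∞, -∞, -17, 0, 2, -∞]
  [-∞, -18, -∞, -21, -34, 0, -3]
  [7, 3, 6, 16, -13, -11, 0]
D(6):
  [0, -4, -12, 9, -20, -18, -21]
  [-∞, 0, -∞, -3, -16, -14, -17]
  [1, -3, 0, 10, -19, -17, -20]
  [-∞, -∞, -∞, 0, -∞, -∞, -∞]
  [-∞, -16, -∞, -17, 0, 2, -1]
  [-∞, -18, -∞, -21, -34, 0, -3]
  [7, 3, 6, 16, -13, -11, 0]
D(7):
  [0, -4, -12, 9, -20, -18, -21]
  [-10, 0, -11, -1, -16, -14, -17]
  [1, -3, 0, 10, -19, -17, -20]
  [-∞, -∞, -∞, 0, -∞, -∞, -∞]
  [6, 2, 5, 15, 0, 2, -1]
  [4, 0, 3, 13, -16, 0, -3]
  [7, 3, 6, 16, -13, -11, 0]
Key observation: every diagonal entry stays at the unit through all rounds, so no improving cycle exists.
Answer: CONVERGES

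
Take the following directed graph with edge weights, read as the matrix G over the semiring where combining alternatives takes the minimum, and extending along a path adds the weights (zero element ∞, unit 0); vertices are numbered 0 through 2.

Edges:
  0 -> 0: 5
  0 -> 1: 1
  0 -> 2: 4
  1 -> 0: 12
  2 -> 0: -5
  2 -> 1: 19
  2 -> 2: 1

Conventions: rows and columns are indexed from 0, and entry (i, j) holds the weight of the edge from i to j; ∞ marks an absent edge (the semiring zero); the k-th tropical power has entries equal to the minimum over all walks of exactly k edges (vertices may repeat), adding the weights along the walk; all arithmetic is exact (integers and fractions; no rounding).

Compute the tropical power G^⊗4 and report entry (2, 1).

G^⊗2:
  [-1, 6, 5]
  [17, 13, 16]
  [-4, -4, -1]
G^⊗3:
  [0, 0, 3]
  [11, 18, 17]
  [-6, -3, 0]
G^⊗4:
  [-2, 1, 4]
  [12, 12, 15]
  [-5, -5, -2]
Key observation: the optimum is the walk 2->0->2->0->1, with weight (-5) + 4 + (-5) + 1 = -5.
Optimal value attained by: walk 2->0->2->0->1.
Answer: (G^⊗4)[2][1] = -5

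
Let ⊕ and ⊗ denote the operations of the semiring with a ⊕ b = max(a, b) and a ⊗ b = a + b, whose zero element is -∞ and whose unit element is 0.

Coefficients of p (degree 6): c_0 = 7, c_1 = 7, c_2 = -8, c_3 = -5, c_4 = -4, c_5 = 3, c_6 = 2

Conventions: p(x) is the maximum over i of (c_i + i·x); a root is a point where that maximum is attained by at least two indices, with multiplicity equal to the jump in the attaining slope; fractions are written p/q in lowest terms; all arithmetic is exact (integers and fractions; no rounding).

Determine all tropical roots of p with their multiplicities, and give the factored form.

hull edge (i=0, c=7) to (i=1, c=7): slope 0, span 1
hull edge (i=1, c=7) to (i=6, c=2): slope -1, span 5
Factored form: p(x) = 2 ⊗ (x ⊕ 0) ⊗ (x ⊕ 1) ⊗ (x ⊕ 1) ⊗ (x ⊕ 1) ⊗ (x ⊕ 1) ⊗ (x ⊕ 1)
Answer: roots = 0 (mult 1), 1 (mult 5)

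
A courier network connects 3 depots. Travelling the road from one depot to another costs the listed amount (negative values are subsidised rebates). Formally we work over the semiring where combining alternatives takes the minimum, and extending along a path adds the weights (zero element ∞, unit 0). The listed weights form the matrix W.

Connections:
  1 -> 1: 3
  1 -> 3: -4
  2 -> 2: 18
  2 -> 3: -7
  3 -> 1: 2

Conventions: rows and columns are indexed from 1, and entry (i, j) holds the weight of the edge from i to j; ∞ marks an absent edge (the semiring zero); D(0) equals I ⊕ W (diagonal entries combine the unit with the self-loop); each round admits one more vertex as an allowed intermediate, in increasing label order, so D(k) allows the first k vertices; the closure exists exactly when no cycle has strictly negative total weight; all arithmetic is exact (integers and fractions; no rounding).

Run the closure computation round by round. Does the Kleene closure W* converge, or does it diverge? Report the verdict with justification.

D(0):
  [0, ∞, -4]
  [∞, 0, -7]
  [2, ∞, 0]
Detection: at round 1, diagonal entry (3, 3) turns strictly negative.
Key observation: the cycle 3->1->3 has total weight 2 + (-4), which is strictly negative.
Answer: DIVERGES — negative cycle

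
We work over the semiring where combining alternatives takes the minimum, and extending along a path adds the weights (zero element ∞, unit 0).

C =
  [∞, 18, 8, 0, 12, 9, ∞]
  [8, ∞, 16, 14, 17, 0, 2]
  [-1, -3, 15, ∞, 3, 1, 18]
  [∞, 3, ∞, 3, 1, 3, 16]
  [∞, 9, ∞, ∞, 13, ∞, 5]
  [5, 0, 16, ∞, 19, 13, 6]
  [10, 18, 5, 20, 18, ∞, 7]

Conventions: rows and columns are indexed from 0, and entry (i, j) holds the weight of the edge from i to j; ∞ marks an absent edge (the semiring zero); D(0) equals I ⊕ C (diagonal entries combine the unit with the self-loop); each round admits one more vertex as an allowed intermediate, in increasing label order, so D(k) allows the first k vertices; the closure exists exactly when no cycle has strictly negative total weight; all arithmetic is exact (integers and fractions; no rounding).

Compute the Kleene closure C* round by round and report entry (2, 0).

D(0):
  [0, 18, 8, 0, 12, 9, ∞]
  [8, 0, 16, 14, 17, 0, 2]
  [-1, -3, 0, ∞, 3, 1, 18]
  [∞, 3, ∞, 0, 1, 3, 16]
  [∞, 9, ∞, ∞, 0, ∞, 5]
  [5, 0, 16, ∞, 19, 0, 6]
  [10, 18, 5, 20, 18, ∞, 0]
D(1):
  [0, 18, 8, 0, 12, 9, ∞]
  [8, 0, 16, 8, 17, 0, 2]
  [-1, -3, 0, -1, 3, 1, 18]
  [∞, 3, ∞, 0, 1, 3, 16]
  [∞, 9, ∞, ∞, 0, ∞, 5]
  [5, 0, 13, 5, 17, 0, 6]
  [10, 18, 5, 10, 18, 19, 0]
D(2):
  [0, 18, 8, 0, 12, 9, 20]
  [8, 0, 16, 8, 17, 0, 2]
  [-1, -3, 0, -1, 3, -3, -1]
  [11, 3, 19, 0, 1, 3, 5]
  [17, 9, 25, 17, 0, 9, 5]
  [5, 0, 13, 5, 17, 0, 2]
  [10, 18, 5, 10, 18, 18, 0]
D(3):
  [0, 5, 8, 0, 11, 5, 7]
  [8, 0, 16, 8, 17, 0, 2]
  [-1, -3, 0, -1, 3, -3, -1]
  [11, 3, 19, 0, 1, 3, 5]
  [17, 9, 25, 17, 0, 9, 5]
  [5, 0, 13, 5, 16, 0, 2]
  [4, 2, 5, 4, 8, 2, 0]
D(4):
  [0, 3, 8, 0, 1, 3, 5]
  [8, 0, 16, 8, 9, 0, 2]
  [-1, -3, 0, -1, 0, -3, -1]
  [11, 3, 19, 0, 1, 3, 5]
  [17, 9, 25, 17, 0, 9, 5]
  [5, 0, 13, 5, 6, 0, 2]
  [4, 2, 5, 4, 5, 2, 0]
D(5):
  [0, 3, 8, 0, 1, 3, 5]
  [8, 0, 16, 8, 9, 0, 2]
  [-1, -3, 0, -1, 0, -3, -1]
  [11, 3, 19, 0, 1, 3, 5]
  [17, 9, 25, 17, 0, 9, 5]
  [5, 0, 13, 5, 6, 0, 2]
  [4, 2, 5, 4, 5, 2, 0]
D(6):
  [0, 3, 8, 0, 1, 3, 5]
  [5, 0, 13, 5, 6, 0, 2]
  [-1, -3, 0, -1, 0, -3, -1]
  [8, 3, 16, 0, 1, 3, 5]
  [14, 9, 22, 14, 0, 9, 5]
  [5, 0, 13, 5, 6, 0, 2]
  [4, 2, 5, 4, 5, 2, 0]
D(7):
  [0, 3, 8, 0, 1, 3, 5]
  [5, 0, 7, 5, 6, 0, 2]
  [-1, -3, 0, -1, 0, -3, -1]
  [8, 3, 10, 0, 1, 3, 5]
  [9, 7, 10, 9, 0, 7, 5]
  [5, 0, 7, 5, 6, 0, 2]
  [4, 2, 5, 4, 5, 2, 0]
Answer: C*[2][0] = -1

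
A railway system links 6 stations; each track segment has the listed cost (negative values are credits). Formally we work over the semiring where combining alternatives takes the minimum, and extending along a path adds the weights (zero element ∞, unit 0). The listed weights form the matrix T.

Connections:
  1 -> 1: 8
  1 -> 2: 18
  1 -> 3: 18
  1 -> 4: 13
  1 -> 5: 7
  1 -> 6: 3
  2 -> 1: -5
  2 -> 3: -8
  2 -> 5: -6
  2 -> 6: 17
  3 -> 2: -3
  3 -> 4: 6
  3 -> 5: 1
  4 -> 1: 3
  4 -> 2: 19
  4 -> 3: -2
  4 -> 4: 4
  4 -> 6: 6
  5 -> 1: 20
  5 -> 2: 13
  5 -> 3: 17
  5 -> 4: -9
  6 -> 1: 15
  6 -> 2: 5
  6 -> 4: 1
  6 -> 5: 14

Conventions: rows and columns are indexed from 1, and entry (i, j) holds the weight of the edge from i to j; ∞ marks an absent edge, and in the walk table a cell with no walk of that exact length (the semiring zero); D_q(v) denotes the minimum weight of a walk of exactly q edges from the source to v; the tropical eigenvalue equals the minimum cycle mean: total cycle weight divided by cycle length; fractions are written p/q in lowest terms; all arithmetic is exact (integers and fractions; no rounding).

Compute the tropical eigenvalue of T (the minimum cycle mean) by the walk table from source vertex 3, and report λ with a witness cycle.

q=0: [∞, ∞, 0, ∞, ∞, ∞]
q=1: [∞, -3, ∞, 6, 1, ∞]
q=2: [-8, 14, -11, -8, -9, 12]
q=3: [-5, -14, -10, -18, -10, -5]
q=4: [-19, -13, -22, -19, -20, -12]
q=5: [-18, -25, -21, -29, -21, -16]
q=6: [-30, -24, -33, -30, -31, -23]
Optimal cycle mean attained by: cycle 2->3->2, total (-8) + (-3), length 2.
Answer: λ = -11/2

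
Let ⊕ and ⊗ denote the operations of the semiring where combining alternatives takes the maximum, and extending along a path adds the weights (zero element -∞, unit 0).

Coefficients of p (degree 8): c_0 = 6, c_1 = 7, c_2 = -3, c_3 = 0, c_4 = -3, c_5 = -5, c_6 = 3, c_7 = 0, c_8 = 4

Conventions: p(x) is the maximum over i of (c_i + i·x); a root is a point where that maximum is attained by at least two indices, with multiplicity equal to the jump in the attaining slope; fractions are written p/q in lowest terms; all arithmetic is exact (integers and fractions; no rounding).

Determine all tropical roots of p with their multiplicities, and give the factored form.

hull edge (i=0, c=6) to (i=1, c=7): slope 1, span 1
hull edge (i=1, c=7) to (i=8, c=4): slope -3/7, span 7
Factored form: p(x) = 4 ⊗ (x ⊕ (-1)) ⊗ (x ⊕ 3/7) ⊗ (x ⊕ 3/7) ⊗ (x ⊕ 3/7) ⊗ (x ⊕ 3/7) ⊗ (x ⊕ 3/7) ⊗ (x ⊕ 3/7) ⊗ (x ⊕ 3/7)
Answer: roots = -1 (mult 1), 3/7 (mult 7)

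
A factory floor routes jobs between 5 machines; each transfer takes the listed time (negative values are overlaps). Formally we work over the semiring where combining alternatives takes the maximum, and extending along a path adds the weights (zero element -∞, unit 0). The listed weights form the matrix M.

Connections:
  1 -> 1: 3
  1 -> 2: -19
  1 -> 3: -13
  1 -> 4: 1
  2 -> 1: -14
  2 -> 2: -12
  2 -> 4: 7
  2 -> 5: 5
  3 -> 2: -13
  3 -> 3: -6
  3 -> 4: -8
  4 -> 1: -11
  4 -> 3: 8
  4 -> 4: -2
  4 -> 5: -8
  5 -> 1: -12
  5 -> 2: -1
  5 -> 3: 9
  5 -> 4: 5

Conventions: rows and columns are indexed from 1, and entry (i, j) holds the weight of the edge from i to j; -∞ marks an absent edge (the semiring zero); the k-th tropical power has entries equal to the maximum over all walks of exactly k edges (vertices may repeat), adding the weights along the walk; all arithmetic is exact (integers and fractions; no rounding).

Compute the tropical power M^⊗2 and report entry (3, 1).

M^⊗2:
  [6, -16, 9, 4, -7]
  [-4, 4, 15, 10, -1]
  [-19, -19, 0, -6, -8]
  [-8, -5, 6, 0, -10]
  [-6, -4, 13, 6, 4]
Key observation: the optimum is the walk 3->4->1, with weight (-8) + (-11) = -19.
Optimal value attained by: walk 3->4->1.
Answer: (M^⊗2)[3][1] = -19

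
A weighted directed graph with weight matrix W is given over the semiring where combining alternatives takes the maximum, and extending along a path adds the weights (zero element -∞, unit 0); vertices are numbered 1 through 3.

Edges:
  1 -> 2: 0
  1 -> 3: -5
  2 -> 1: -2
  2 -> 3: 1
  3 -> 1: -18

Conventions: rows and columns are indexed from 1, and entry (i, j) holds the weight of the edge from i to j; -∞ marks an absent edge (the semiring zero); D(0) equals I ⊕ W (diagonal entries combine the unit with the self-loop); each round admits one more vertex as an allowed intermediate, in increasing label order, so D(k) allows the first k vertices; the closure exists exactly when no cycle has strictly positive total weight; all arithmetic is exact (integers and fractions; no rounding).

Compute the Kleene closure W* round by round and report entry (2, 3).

D(0):
  [0, 0, -5]
  [-2, 0, 1]
  [-18, -∞, 0]
D(1):
  [0, 0, -5]
  [-2, 0, 1]
  [-18, -18, 0]
D(2):
  [0, 0, 1]
  [-2, 0, 1]
  [-18, -18, 0]
D(3):
  [0, 0, 1]
  [-2, 0, 1]
  [-18, -18, 0]
Answer: W*[2][3] = 1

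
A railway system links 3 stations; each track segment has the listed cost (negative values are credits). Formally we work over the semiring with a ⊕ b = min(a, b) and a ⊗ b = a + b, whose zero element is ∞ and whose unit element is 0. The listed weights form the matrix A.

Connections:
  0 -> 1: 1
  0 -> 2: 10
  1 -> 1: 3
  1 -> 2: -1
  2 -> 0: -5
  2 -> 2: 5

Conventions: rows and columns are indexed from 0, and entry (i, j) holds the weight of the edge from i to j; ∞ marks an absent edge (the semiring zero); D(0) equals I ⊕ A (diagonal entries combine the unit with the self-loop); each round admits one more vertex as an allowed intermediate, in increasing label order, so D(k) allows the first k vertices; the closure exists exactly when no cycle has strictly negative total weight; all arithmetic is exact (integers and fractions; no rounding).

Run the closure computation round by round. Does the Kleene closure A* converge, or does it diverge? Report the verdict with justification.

D(0):
  [0, 1, 10]
  [∞, 0, -1]
  [-5, ∞, 0]
D(1):
  [0, 1, 10]
  [∞, 0, -1]
  [-5, -4, 0]
Detection: at round 2, diagonal entry (2, 2) turns strictly negative.
Key observation: the cycle 2->0->1->2 has total weight (-5) + 1 + (-1), which is strictly negative.
Answer: DIVERGES — negative cycle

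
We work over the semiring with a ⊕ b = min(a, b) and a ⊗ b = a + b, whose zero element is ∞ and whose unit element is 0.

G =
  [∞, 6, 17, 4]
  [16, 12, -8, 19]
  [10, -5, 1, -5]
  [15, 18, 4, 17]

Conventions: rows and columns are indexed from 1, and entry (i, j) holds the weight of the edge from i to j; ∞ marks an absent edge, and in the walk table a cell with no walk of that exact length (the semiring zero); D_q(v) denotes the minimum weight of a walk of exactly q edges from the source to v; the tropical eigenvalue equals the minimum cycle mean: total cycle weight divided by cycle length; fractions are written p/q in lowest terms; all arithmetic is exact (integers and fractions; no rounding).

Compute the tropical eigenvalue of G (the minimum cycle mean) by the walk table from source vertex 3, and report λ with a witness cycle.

q=0: [∞, ∞, 0, ∞]
q=1: [10, -5, 1, -5]
q=2: [10, -4, -13, -4]
q=3: [-3, -18, -12, -18]
q=4: [-3, -17, -26, -17]
Optimal cycle mean attained by: cycle 2->3->2, total (-8) + (-5), length 2.
Answer: λ = -13/2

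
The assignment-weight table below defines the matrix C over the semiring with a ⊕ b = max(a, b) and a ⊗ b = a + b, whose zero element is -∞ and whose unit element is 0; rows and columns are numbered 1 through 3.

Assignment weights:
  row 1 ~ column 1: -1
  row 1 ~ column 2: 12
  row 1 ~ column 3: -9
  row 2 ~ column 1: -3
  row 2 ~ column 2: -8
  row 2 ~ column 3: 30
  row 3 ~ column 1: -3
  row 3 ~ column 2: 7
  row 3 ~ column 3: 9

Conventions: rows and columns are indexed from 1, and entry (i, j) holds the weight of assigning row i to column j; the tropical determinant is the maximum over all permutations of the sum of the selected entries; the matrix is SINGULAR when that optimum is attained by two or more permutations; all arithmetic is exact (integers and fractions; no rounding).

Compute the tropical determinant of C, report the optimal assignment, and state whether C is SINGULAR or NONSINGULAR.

σ = (1, 2, 3): (-1) + (-8) + 9 = 0
σ = (1, 3, 2): (-1) + 30 + 7 = 36
σ = (2, 1, 3): 12 + (-3) + 9 = 18
σ = (2, 3, 1): 12 + 30 + (-3) = 39
σ = (3, 1, 2): (-9) + (-3) + 7 = -5
σ = (3, 2, 1): (-9) + (-8) + (-3) = -20
Optimal value attained by: σ = (2, 3, 1).
Answer: det⊕(C) = 39; verdict: NONSINGULAR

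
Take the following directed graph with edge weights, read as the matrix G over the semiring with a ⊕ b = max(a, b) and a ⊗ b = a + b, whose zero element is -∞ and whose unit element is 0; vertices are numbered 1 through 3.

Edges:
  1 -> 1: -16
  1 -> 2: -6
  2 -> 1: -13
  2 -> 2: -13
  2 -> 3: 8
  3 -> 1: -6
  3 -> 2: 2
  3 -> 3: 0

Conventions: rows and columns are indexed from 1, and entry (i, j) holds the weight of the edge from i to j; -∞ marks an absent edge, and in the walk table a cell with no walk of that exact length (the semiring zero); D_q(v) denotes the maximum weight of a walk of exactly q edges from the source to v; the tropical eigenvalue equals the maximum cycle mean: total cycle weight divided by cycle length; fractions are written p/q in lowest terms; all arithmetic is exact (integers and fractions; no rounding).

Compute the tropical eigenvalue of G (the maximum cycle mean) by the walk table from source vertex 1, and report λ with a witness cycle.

q=0: [0, -∞, -∞]
q=1: [-16, -6, -∞]
q=2: [-19, -19, 2]
q=3: [-4, 4, 2]
Optimal cycle mean attained by: cycle 2->3->2, total 8 + 2, length 2.
Answer: λ = 5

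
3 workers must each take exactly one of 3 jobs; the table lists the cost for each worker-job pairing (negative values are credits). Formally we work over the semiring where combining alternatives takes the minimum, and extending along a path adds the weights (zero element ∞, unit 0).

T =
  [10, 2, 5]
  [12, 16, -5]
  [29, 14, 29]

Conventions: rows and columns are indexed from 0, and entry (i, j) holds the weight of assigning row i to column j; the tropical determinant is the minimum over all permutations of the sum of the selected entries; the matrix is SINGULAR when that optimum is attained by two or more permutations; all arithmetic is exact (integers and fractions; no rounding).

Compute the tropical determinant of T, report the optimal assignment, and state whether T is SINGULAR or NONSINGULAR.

σ = (0, 1, 2): 10 + 16 + 29 = 55
σ = (0, 2, 1): 10 + (-5) + 14 = 19
σ = (1, 0, 2): 2 + 12 + 29 = 43
σ = (1, 2, 0): 2 + (-5) + 29 = 26
σ = (2, 0, 1): 5 + 12 + 14 = 31
σ = (2, 1, 0): 5 + 16 + 29 = 50
Optimal value attained by: σ = (0, 2, 1).
Answer: det⊕(T) = 19; verdict: NONSINGULAR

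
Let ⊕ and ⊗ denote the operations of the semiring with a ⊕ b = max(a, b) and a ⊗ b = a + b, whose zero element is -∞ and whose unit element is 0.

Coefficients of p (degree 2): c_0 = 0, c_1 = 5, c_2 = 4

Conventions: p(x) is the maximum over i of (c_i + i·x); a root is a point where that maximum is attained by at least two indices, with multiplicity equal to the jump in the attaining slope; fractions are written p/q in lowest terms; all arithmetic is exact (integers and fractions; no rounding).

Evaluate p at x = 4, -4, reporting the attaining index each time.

p(4) = max(0+0·4=0, 5+1·4=9, 4+2·4=12) = 12 (attained by i=2)
p(-4) = max(0+0·(-4)=0, 5+1·(-4)=1, 4+2·(-4)=-4) = 1 (attained by i=1)
Answer: p(4) = 12; p(-4) = 1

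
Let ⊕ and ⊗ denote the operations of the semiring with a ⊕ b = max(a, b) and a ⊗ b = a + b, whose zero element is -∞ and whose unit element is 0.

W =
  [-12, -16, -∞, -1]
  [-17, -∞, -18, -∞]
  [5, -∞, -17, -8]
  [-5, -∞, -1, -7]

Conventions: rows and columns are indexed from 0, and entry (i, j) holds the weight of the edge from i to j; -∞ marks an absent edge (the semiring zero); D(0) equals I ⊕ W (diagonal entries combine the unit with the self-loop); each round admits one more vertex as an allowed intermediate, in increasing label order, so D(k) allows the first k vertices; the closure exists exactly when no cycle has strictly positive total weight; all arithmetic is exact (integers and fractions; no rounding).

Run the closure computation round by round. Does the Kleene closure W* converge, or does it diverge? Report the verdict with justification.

D(0):
  [0, -16, -∞, -1]
  [-17, 0, -18, -∞]
  [5, -∞, 0, -8]
  [-5, -∞, -1, 0]
D(1):
  [0, -16, -∞, -1]
  [-17, 0, -18, -18]
  [5, -11, 0, 4]
  [-5, -21, -1, 0]
D(2):
  [0, -16, -34, -1]
  [-17, 0, -18, -18]
  [5, -11, 0, 4]
  [-5, -21, -1, 0]
Detection: at round 3, diagonal entry (3, 3) turns strictly positive.
Key observation: the cycle 3->2->0->3 has total weight (-1) + 5 + (-1), which is strictly positive.
Answer: DIVERGES — positive cycle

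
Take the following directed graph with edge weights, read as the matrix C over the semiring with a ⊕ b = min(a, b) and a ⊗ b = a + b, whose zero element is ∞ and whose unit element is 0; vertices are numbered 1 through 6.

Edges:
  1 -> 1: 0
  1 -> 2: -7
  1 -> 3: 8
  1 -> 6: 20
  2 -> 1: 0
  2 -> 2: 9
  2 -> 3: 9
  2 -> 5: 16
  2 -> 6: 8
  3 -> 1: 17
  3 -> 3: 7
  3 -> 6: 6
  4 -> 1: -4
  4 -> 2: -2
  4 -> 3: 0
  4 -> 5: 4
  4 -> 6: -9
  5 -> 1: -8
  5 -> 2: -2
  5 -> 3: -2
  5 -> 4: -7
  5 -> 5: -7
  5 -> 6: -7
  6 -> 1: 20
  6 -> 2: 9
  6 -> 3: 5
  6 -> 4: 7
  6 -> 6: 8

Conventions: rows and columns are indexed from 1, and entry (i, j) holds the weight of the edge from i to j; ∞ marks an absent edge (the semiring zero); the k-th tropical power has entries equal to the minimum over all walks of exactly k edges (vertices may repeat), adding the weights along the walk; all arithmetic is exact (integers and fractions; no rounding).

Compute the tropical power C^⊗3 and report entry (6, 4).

C^⊗2:
  [-7, -7, 2, 27, 9, 1]
  [0, -7, 8, 9, 9, 9]
  [17, 10, 11, 13, ∞, 13]
  [-4, -11, -4, -3, -3, -3]
  [-15, -15, -9, -14, -14, -16]
  [3, 5, 7, 15, 11, -2]
C^⊗3:
  [-7, -14, 1, 2, 2, 1]
  [-7, -7, 2, 2, 2, 0]
  [9, 10, 13, 20, 17, 4]
  [-11, -11, -5, -10, -10, -12]
  [-22, -22, -16, -21, -21, -23]
  [3, -4, 3, 4, 4, 4]
Key observation: the optimum is the walk 6->4->5->4, with weight 7 + 4 + (-7) = 4.
Optimal value attained by: walk 6->4->5->4.
Answer: (C^⊗3)[6][4] = 4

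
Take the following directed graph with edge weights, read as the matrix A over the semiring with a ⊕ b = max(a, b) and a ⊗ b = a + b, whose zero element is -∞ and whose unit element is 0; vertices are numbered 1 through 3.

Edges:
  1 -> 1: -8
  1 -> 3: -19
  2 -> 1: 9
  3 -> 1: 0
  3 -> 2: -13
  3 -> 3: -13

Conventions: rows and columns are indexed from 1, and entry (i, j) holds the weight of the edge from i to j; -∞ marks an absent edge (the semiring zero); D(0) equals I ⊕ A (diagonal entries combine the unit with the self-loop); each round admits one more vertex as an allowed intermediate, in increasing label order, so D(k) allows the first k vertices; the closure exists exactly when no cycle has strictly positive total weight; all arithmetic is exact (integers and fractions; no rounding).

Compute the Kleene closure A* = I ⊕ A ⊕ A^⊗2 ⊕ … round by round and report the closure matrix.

D(0):
  [0, -∞, -19]
  [9, 0, -∞]
  [0, -13, 0]
D(1):
  [0, -∞, -19]
  [9, 0, -10]
  [0, -13, 0]
D(2):
  [0, -∞, -19]
  [9, 0, -10]
  [0, -13, 0]
D(3):
  [0, -32, -19]
  [9, 0, -10]
  [0, -13, 0]
Answer: A* = [[0, -32, -19], [9, 0, -10], [0, -13, 0]]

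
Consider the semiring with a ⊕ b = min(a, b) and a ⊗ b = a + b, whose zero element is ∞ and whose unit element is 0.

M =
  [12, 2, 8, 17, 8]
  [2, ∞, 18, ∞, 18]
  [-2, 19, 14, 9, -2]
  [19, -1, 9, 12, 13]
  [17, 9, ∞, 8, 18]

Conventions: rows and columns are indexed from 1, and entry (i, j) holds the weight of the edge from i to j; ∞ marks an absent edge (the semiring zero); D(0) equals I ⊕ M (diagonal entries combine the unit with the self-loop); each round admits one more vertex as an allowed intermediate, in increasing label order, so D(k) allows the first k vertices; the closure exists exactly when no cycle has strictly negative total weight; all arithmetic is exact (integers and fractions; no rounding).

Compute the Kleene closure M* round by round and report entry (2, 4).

D(0):
  [0, 2, 8, 17, 8]
  [2, 0, 18, ∞, 18]
  [-2, 19, 0, 9, -2]
  [19, -1, 9, 0, 13]
  [17, 9, ∞, 8, 0]
D(1):
  [0, 2, 8, 17, 8]
  [2, 0, 10, 19, 10]
  [-2, 0, 0, 9, -2]
  [19, -1, 9, 0, 13]
  [17, 9, 25, 8, 0]
D(2):
  [0, 2, 8, 17, 8]
  [2, 0, 10, 19, 10]
  [-2, 0, 0, 9, -2]
  [1, -1, 9, 0, 9]
  [11, 9, 19, 8, 0]
D(3):
  [0, 2, 8, 17, 6]
  [2, 0, 10, 19, 8]
  [-2, 0, 0, 9, -2]
  [1, -1, 9, 0, 7]
  [11, 9, 19, 8, 0]
D(4):
  [0, 2, 8, 17, 6]
  [2, 0, 10, 19, 8]
  [-2, 0, 0, 9, -2]
  [1, -1, 9, 0, 7]
  [9, 7, 17, 8, 0]
D(5):
  [0, 2, 8, 14, 6]
  [2, 0, 10, 16, 8]
  [-2, 0, 0, 6, -2]
  [1, -1, 9, 0, 7]
  [9, 7, 17, 8, 0]
Answer: M*[2][4] = 16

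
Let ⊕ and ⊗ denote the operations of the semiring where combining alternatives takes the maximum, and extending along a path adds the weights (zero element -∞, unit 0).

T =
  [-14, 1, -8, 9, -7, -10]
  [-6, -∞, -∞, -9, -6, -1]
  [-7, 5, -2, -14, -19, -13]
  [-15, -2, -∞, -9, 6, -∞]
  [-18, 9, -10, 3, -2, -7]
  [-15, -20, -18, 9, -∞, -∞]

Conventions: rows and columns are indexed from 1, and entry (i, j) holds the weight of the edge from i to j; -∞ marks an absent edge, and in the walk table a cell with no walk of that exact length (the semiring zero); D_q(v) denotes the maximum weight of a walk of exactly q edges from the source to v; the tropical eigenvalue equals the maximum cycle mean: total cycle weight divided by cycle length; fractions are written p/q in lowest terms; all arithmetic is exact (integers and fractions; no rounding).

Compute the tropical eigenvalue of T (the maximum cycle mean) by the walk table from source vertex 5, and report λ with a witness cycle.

q=0: [-∞, -∞, -∞, -∞, 0, -∞]
q=1: [-18, 9, -10, 3, -2, -7]
q=2: [3, 7, -12, 2, 9, 8]
q=3: [1, 18, -1, 17, 8, 6]
q=4: [12, 17, -2, 15, 23, 17]
q=5: [11, 32, 13, 26, 21, 16]
q=6: [26, 30, 11, 25, 32, 31]
Optimal cycle mean attained by: cycle 2->6->4->5->2, total (-1) + 9 + 6 + 9, length 4.
Answer: λ = 23/4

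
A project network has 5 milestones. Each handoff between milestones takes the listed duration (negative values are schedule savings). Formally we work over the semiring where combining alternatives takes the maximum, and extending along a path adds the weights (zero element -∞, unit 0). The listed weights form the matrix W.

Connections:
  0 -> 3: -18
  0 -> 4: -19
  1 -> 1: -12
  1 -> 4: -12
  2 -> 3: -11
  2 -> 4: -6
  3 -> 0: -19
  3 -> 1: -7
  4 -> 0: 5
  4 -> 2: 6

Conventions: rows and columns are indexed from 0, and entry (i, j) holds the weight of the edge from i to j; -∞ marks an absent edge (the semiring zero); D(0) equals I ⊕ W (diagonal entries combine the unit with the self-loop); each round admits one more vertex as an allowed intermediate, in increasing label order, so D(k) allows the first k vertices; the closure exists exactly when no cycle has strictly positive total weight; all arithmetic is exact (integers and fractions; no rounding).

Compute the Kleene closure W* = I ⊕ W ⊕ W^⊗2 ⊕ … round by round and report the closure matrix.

D(0):
  [0, -∞, -∞, -18, -19]
  [-∞, 0, -∞, -∞, -12]
  [-∞, -∞, 0, -11, -6]
  [-19, -7, -∞, 0, -∞]
  [5, -∞, 6, -∞, 0]
D(1):
  [0, -∞, -∞, -18, -19]
  [-∞, 0, -∞, -∞, -12]
  [-∞, -∞, 0, -11, -6]
  [-19, -7, -∞, 0, -38]
  [5, -∞, 6, -13, 0]
D(2):
  [0, -∞, -∞, -18, -19]
  [-∞, 0, -∞, -∞, -12]
  [-∞, -∞, 0, -11, -6]
  [-19, -7, -∞, 0, -19]
  [5, -∞, 6, -13, 0]
D(3):
  [0, -∞, -∞, -18, -19]
  [-∞, 0, -∞, -∞, -12]
  [-∞, -∞, 0, -11, -6]
  [-19, -7, -∞, 0, -19]
  [5, -∞, 6, -5, 0]
D(4):
  [0, -25, -∞, -18, -19]
  [-∞, 0, -∞, -∞, -12]
  [-30, -18, 0, -11, -6]
  [-19, -7, -∞, 0, -19]
  [5, -12, 6, -5, 0]
D(5):
  [0, -25, -13, -18, -19]
  [-7, 0, -6, -17, -12]
  [-1, -18, 0, -11, -6]
  [-14, -7, -13, 0, -19]
  [5, -12, 6, -5, 0]
Answer: W* = [[0, -25, -13, -18, -19], [-7, 0, -6, -17, -12], [-1, -18, 0, -11, -6], [-14, -7, -13, 0, -19], [5, -12, 6, -5, 0]]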